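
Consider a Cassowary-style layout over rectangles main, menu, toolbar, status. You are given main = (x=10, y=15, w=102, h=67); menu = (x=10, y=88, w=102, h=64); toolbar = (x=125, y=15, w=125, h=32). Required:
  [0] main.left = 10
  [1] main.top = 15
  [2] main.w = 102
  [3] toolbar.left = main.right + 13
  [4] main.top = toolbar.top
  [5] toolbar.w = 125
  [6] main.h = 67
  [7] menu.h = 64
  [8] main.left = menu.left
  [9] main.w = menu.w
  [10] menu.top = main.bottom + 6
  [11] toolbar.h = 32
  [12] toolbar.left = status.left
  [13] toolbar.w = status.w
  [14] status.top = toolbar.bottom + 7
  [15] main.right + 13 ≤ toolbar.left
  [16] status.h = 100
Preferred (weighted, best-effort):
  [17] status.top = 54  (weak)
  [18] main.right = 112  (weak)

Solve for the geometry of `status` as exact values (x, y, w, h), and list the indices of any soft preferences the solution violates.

status = (x=125, y=54, w=125, h=100)
violated soft preferences: none

1. status.x = 125  [toolbar.left = status.left]
2. status.w = 125  [toolbar.w = status.w]
3. status.y = 54  [status.top = toolbar.bottom + 7]
4. status.h = 100  [status.h = 100]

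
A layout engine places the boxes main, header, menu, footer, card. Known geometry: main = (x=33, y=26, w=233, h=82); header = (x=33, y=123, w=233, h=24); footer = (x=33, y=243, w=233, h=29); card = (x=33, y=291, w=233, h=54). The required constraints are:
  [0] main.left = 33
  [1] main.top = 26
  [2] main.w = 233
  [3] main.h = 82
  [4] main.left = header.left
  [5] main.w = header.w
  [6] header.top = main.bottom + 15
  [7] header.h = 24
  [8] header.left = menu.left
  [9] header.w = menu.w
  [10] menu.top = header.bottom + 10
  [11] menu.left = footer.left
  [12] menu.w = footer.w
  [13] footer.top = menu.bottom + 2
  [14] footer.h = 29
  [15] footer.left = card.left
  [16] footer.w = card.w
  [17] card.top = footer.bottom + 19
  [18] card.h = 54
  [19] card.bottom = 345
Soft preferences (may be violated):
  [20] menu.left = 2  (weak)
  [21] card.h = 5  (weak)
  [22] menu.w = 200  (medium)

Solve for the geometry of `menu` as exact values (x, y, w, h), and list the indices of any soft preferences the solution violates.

1. menu.x = 33  [header.left = menu.left]
2. menu.w = 233  [header.w = menu.w]
3. menu.y = 157  [menu.top = header.bottom + 10]
4. menu.h = 84  [footer.top = menu.bottom + 2]

menu = (x=33, y=157, w=233, h=84)
violated soft preferences: 20, 21, 22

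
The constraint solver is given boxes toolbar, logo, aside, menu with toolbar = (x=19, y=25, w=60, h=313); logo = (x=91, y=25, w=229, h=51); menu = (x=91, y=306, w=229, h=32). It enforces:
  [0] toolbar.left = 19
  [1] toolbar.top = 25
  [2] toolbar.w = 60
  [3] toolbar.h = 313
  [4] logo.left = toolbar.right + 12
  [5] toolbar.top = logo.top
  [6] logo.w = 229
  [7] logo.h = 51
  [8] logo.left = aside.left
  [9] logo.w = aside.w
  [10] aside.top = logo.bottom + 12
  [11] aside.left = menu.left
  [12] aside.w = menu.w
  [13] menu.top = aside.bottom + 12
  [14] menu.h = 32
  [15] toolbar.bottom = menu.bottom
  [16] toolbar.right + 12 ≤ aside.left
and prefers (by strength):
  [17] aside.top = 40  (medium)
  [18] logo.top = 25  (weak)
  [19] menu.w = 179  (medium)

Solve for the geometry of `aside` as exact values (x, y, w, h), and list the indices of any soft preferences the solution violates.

aside = (x=91, y=88, w=229, h=206)
violated soft preferences: 17, 19

1. aside.x = 91  [logo.left = aside.left]
2. aside.w = 229  [logo.w = aside.w]
3. aside.y = 88  [aside.top = logo.bottom + 12]
4. aside.h = 206  [menu.top = aside.bottom + 12]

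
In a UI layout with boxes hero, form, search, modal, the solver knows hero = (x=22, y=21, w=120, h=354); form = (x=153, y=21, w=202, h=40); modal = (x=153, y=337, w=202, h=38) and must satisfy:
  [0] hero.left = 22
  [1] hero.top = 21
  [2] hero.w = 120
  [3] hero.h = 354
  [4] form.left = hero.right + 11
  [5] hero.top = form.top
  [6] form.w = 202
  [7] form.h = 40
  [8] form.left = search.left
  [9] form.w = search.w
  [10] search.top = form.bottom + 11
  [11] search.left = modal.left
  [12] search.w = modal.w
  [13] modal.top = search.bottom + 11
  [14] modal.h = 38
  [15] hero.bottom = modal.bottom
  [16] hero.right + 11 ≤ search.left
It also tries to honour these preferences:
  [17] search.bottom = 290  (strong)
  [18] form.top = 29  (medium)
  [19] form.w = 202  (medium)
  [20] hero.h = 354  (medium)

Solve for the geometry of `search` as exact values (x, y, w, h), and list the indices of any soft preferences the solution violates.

1. search.x = 153  [form.left = search.left]
2. search.w = 202  [form.w = search.w]
3. search.y = 72  [search.top = form.bottom + 11]
4. search.h = 254  [modal.top = search.bottom + 11]

search = (x=153, y=72, w=202, h=254)
violated soft preferences: 17, 18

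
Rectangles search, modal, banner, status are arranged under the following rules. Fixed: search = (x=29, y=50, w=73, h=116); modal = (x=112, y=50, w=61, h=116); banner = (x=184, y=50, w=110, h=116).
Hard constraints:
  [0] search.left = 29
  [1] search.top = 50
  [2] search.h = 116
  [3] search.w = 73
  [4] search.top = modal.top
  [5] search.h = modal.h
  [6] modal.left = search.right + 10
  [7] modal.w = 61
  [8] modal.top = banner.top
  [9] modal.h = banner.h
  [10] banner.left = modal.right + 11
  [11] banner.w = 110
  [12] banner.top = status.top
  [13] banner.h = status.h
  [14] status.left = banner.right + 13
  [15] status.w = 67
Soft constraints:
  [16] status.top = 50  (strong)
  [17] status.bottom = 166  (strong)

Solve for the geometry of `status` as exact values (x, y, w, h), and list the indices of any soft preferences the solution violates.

1. status.y = 50  [banner.top = status.top]
2. status.h = 116  [banner.h = status.h]
3. status.x = 307  [status.left = banner.right + 13]
4. status.w = 67  [status.w = 67]

status = (x=307, y=50, w=67, h=116)
violated soft preferences: none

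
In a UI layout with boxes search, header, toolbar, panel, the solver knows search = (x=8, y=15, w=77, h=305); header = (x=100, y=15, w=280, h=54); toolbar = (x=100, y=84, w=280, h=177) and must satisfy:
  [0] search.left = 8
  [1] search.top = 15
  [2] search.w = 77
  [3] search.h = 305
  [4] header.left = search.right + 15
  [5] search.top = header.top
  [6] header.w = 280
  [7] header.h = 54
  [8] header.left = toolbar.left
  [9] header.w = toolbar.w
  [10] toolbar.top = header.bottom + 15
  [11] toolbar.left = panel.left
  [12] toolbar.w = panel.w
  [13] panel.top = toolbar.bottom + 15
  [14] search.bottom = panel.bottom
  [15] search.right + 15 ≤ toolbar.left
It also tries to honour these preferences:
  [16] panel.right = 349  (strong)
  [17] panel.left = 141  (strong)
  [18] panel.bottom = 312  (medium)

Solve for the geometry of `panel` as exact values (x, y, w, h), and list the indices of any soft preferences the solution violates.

1. panel.x = 100  [toolbar.left = panel.left]
2. panel.w = 280  [toolbar.w = panel.w]
3. panel.y = 276  [panel.top = toolbar.bottom + 15]
4. panel.h = 44  [search.bottom = panel.bottom]

panel = (x=100, y=276, w=280, h=44)
violated soft preferences: 16, 17, 18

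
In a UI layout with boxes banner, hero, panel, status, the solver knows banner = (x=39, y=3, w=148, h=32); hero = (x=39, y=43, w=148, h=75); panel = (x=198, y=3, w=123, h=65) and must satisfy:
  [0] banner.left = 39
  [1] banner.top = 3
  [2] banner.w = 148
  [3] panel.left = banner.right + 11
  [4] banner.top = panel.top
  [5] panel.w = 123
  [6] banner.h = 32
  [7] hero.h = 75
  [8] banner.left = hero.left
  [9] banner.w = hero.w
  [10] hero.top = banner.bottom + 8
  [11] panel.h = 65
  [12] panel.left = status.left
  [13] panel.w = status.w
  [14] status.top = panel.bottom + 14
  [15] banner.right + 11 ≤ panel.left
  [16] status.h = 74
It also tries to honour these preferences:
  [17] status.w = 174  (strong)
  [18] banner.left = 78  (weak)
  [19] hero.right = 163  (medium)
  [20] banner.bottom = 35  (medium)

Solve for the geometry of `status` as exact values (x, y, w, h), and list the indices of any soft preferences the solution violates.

1. status.x = 198  [panel.left = status.left]
2. status.w = 123  [panel.w = status.w]
3. status.y = 82  [status.top = panel.bottom + 14]
4. status.h = 74  [status.h = 74]

status = (x=198, y=82, w=123, h=74)
violated soft preferences: 17, 18, 19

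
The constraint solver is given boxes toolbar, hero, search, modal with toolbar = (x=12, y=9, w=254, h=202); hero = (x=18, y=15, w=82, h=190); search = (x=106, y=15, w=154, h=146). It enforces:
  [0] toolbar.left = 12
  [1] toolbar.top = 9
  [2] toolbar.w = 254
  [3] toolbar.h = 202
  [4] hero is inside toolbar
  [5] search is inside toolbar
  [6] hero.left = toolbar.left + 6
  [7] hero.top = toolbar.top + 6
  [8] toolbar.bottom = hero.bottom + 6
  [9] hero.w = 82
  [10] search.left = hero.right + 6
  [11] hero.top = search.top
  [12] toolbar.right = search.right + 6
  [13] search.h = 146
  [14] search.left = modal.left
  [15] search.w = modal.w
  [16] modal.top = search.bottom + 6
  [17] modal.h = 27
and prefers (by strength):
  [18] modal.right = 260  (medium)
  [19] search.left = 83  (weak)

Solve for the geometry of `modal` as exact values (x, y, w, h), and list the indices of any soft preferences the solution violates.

1. modal.x = 106  [search.left = modal.left]
2. modal.w = 154  [search.w = modal.w]
3. modal.y = 167  [modal.top = search.bottom + 6]
4. modal.h = 27  [modal.h = 27]

modal = (x=106, y=167, w=154, h=27)
violated soft preferences: 19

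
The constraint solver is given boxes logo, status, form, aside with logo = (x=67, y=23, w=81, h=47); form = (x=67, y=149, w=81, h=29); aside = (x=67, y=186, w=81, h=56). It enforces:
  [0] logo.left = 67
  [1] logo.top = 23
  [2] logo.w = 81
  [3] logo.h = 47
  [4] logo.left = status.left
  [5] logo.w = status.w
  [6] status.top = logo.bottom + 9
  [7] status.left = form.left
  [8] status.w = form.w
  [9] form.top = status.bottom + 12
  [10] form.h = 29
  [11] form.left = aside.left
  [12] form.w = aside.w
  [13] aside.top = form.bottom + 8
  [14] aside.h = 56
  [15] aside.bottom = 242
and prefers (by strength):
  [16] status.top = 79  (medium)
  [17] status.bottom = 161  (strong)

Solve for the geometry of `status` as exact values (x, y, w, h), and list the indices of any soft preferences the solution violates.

1. status.x = 67  [logo.left = status.left]
2. status.w = 81  [logo.w = status.w]
3. status.y = 79  [status.top = logo.bottom + 9]
4. status.h = 58  [form.top = status.bottom + 12]

status = (x=67, y=79, w=81, h=58)
violated soft preferences: 17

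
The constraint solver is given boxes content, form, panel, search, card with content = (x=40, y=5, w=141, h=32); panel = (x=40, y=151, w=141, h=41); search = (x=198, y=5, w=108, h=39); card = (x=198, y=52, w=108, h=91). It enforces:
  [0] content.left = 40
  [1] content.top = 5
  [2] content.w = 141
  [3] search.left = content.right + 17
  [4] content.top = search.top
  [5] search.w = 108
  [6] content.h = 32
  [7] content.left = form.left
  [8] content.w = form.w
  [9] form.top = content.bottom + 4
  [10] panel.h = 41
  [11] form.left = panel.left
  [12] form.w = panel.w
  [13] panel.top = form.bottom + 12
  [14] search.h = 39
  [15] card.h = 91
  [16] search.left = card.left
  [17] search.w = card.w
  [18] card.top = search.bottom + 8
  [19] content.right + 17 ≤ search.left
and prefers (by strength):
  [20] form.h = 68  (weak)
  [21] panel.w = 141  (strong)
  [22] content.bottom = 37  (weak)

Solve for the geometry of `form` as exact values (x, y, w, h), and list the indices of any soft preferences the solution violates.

1. form.x = 40  [content.left = form.left]
2. form.w = 141  [content.w = form.w]
3. form.y = 41  [form.top = content.bottom + 4]
4. form.h = 98  [panel.top = form.bottom + 12]

form = (x=40, y=41, w=141, h=98)
violated soft preferences: 20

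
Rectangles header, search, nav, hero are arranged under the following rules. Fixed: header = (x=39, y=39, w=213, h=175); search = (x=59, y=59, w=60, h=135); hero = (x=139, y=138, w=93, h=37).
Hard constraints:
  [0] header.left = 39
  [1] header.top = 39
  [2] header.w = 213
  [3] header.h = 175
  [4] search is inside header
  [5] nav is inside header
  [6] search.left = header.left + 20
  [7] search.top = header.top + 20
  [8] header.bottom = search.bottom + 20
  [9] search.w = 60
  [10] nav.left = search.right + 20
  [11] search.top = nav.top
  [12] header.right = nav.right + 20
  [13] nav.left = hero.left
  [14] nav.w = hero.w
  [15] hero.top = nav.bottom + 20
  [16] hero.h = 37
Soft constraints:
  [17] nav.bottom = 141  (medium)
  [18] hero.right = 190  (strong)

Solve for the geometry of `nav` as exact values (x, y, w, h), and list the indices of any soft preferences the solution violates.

1. nav.x = 139  [nav.left = search.right + 20]
2. nav.y = 59  [search.top = nav.top]
3. nav.w = 93  [header.right = nav.right + 20]
4. nav.h = 59  [hero.top = nav.bottom + 20]

nav = (x=139, y=59, w=93, h=59)
violated soft preferences: 17, 18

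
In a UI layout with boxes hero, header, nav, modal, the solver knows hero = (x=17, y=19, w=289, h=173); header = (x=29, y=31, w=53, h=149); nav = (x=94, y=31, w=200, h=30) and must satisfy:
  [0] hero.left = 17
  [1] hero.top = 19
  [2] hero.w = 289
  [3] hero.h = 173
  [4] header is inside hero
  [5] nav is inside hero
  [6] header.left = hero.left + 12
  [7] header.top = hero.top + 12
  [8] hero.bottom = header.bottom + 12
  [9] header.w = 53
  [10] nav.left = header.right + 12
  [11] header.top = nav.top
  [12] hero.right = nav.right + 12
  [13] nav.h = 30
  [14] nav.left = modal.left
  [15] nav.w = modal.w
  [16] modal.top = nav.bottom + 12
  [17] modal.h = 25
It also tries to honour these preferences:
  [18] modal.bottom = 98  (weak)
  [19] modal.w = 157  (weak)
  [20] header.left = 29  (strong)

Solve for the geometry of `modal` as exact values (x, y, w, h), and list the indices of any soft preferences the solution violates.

modal = (x=94, y=73, w=200, h=25)
violated soft preferences: 19

1. modal.x = 94  [nav.left = modal.left]
2. modal.w = 200  [nav.w = modal.w]
3. modal.y = 73  [modal.top = nav.bottom + 12]
4. modal.h = 25  [modal.h = 25]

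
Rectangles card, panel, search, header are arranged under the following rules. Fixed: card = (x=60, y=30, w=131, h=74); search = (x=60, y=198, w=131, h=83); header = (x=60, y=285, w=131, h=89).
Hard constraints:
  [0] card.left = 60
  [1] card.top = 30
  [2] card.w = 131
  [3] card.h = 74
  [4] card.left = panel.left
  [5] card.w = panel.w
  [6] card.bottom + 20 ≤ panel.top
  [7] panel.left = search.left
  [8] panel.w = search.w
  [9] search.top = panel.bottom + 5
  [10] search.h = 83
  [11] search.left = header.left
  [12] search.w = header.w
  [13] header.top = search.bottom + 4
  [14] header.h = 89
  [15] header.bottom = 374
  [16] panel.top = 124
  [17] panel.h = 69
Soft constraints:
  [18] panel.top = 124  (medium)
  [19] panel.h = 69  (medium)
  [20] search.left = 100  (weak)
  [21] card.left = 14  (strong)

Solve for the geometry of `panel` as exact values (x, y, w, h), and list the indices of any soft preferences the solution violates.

1. panel.x = 60  [card.left = panel.left]
2. panel.w = 131  [card.w = panel.w]
3. panel.y = 124  [panel.top = 124]
4. panel.h = 69  [panel.h = 69]

panel = (x=60, y=124, w=131, h=69)
violated soft preferences: 20, 21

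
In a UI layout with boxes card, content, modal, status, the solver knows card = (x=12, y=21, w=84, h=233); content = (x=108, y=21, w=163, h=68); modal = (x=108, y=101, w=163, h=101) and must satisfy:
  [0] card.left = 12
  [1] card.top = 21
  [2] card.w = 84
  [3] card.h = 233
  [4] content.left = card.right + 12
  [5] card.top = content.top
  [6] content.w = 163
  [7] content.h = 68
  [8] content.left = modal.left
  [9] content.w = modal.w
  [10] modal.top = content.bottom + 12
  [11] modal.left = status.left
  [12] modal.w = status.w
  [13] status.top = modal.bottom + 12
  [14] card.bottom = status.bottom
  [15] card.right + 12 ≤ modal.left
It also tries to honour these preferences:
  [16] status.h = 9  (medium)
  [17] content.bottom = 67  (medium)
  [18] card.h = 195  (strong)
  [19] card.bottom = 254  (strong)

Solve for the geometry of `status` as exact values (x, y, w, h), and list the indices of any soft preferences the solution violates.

1. status.x = 108  [modal.left = status.left]
2. status.w = 163  [modal.w = status.w]
3. status.y = 214  [status.top = modal.bottom + 12]
4. status.h = 40  [card.bottom = status.bottom]

status = (x=108, y=214, w=163, h=40)
violated soft preferences: 16, 17, 18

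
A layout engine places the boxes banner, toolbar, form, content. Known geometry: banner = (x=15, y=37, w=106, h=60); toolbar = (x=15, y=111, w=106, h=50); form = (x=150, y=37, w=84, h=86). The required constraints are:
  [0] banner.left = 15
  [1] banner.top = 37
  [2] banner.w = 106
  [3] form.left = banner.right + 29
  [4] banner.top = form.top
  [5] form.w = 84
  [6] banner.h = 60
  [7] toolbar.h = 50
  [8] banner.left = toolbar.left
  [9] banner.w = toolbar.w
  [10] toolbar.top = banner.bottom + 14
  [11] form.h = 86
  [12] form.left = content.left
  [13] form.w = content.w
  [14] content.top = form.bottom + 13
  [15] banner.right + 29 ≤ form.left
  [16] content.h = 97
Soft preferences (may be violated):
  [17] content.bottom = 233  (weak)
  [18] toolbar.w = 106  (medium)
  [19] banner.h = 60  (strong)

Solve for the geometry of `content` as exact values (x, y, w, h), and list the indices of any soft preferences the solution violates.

content = (x=150, y=136, w=84, h=97)
violated soft preferences: none

1. content.x = 150  [form.left = content.left]
2. content.w = 84  [form.w = content.w]
3. content.y = 136  [content.top = form.bottom + 13]
4. content.h = 97  [content.h = 97]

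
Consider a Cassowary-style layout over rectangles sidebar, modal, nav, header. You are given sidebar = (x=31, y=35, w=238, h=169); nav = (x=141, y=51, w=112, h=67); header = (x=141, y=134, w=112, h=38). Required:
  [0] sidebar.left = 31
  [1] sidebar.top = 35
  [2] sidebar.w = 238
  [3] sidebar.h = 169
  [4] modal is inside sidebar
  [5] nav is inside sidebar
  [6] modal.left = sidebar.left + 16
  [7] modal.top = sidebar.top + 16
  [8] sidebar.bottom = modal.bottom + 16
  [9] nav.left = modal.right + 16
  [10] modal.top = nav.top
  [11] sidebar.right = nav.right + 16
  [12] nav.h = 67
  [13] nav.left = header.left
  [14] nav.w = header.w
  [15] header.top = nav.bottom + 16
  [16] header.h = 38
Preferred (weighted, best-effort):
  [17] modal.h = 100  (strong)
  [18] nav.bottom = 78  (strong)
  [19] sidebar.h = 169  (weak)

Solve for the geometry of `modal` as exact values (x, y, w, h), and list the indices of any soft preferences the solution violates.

modal = (x=47, y=51, w=78, h=137)
violated soft preferences: 17, 18

1. modal.x = 47  [modal.left = sidebar.left + 16]
2. modal.y = 51  [modal.top = sidebar.top + 16]
3. modal.h = 137  [sidebar.bottom = modal.bottom + 16]
4. modal.w = 78  [nav.left = modal.right + 16]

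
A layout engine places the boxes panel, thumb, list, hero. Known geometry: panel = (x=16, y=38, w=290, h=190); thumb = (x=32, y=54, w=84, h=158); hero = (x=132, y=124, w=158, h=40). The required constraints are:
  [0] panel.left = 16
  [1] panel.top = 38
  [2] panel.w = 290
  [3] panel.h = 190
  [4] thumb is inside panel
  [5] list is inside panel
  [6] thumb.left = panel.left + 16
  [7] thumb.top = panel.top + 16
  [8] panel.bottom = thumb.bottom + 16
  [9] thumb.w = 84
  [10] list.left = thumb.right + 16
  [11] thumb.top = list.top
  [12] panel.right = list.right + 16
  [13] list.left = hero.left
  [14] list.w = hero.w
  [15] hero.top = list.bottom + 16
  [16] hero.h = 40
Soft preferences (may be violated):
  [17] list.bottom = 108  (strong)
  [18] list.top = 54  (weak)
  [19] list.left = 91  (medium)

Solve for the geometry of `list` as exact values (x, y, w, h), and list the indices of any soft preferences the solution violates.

list = (x=132, y=54, w=158, h=54)
violated soft preferences: 19

1. list.x = 132  [list.left = thumb.right + 16]
2. list.y = 54  [thumb.top = list.top]
3. list.w = 158  [panel.right = list.right + 16]
4. list.h = 54  [hero.top = list.bottom + 16]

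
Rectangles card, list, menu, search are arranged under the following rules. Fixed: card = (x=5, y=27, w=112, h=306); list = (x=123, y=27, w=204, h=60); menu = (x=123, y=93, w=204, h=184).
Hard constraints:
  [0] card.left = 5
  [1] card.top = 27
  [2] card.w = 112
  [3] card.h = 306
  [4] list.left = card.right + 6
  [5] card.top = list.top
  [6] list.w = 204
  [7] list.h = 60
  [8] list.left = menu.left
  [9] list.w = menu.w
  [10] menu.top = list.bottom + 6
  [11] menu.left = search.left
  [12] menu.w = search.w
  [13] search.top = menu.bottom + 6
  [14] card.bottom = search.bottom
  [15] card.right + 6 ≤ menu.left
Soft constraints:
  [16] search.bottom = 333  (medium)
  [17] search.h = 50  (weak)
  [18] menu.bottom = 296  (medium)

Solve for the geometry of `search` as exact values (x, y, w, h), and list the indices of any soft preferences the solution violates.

1. search.x = 123  [menu.left = search.left]
2. search.w = 204  [menu.w = search.w]
3. search.y = 283  [search.top = menu.bottom + 6]
4. search.h = 50  [card.bottom = search.bottom]

search = (x=123, y=283, w=204, h=50)
violated soft preferences: 18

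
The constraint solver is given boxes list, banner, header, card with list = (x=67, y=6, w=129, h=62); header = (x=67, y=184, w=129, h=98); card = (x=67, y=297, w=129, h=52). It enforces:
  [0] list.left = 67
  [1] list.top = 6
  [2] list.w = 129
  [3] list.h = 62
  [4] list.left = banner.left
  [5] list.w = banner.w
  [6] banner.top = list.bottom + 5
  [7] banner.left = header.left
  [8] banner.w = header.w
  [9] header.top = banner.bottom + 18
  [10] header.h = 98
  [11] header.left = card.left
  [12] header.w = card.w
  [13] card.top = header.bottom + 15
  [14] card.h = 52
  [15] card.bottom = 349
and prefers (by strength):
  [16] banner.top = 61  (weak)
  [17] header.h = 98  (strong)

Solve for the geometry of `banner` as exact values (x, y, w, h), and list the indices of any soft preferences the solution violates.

banner = (x=67, y=73, w=129, h=93)
violated soft preferences: 16

1. banner.x = 67  [list.left = banner.left]
2. banner.w = 129  [list.w = banner.w]
3. banner.y = 73  [banner.top = list.bottom + 5]
4. banner.h = 93  [header.top = banner.bottom + 18]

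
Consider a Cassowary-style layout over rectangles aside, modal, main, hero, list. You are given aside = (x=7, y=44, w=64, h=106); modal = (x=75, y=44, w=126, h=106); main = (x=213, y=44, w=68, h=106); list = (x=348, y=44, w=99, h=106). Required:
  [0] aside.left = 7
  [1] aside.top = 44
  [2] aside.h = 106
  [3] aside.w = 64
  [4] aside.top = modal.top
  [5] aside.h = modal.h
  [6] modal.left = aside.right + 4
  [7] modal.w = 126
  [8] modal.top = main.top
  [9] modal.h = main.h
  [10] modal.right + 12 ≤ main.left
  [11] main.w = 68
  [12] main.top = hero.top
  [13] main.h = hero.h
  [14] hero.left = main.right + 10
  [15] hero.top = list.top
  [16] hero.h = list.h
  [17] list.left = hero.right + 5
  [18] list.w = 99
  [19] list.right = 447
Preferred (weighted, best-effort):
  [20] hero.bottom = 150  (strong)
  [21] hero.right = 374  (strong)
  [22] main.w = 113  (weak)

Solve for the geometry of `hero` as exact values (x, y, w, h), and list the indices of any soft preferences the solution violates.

1. hero.y = 44  [main.top = hero.top]
2. hero.h = 106  [main.h = hero.h]
3. hero.x = 291  [hero.left = main.right + 10]
4. hero.w = 52  [list.left = hero.right + 5]

hero = (x=291, y=44, w=52, h=106)
violated soft preferences: 21, 22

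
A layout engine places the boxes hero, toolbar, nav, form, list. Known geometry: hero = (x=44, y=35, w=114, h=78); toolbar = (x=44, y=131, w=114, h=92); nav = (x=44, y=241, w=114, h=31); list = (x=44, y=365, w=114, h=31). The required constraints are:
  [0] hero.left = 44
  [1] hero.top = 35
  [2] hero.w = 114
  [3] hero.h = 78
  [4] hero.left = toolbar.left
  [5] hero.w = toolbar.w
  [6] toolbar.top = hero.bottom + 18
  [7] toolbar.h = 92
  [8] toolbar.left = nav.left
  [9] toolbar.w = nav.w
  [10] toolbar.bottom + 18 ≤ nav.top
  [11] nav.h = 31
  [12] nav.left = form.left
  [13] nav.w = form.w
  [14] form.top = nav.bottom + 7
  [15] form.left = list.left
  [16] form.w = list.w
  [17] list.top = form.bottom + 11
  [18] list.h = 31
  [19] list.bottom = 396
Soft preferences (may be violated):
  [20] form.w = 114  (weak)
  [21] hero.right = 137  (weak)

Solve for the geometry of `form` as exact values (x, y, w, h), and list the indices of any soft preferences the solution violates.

1. form.x = 44  [nav.left = form.left]
2. form.w = 114  [nav.w = form.w]
3. form.y = 279  [form.top = nav.bottom + 7]
4. form.h = 75  [list.top = form.bottom + 11]

form = (x=44, y=279, w=114, h=75)
violated soft preferences: 21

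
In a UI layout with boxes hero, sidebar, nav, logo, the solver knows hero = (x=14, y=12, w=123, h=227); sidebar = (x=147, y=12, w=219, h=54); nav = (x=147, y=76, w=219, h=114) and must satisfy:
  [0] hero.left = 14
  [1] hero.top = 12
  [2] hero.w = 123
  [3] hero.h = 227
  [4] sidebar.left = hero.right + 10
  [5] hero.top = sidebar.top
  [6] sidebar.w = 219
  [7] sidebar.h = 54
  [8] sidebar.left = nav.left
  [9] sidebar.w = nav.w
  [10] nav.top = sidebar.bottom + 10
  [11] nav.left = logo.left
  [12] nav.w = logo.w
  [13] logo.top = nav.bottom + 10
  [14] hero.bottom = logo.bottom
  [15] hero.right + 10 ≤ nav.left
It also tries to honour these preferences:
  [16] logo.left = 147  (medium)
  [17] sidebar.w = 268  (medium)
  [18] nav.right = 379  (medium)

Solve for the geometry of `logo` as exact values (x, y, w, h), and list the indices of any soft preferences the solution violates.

1. logo.x = 147  [nav.left = logo.left]
2. logo.w = 219  [nav.w = logo.w]
3. logo.y = 200  [logo.top = nav.bottom + 10]
4. logo.h = 39  [hero.bottom = logo.bottom]

logo = (x=147, y=200, w=219, h=39)
violated soft preferences: 17, 18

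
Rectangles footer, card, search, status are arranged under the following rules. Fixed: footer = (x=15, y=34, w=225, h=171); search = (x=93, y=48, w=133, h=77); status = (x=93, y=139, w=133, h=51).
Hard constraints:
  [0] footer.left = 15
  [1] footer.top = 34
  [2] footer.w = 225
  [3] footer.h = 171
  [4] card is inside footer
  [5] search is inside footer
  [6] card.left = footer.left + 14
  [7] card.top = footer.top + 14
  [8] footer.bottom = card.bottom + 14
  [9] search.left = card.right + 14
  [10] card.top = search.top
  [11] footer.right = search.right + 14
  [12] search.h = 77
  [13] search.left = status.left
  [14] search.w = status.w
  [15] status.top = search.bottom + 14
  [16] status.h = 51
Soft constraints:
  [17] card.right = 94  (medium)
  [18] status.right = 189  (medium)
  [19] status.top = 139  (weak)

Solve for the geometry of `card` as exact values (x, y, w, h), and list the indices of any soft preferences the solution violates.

card = (x=29, y=48, w=50, h=143)
violated soft preferences: 17, 18

1. card.x = 29  [card.left = footer.left + 14]
2. card.y = 48  [card.top = footer.top + 14]
3. card.h = 143  [footer.bottom = card.bottom + 14]
4. card.w = 50  [search.left = card.right + 14]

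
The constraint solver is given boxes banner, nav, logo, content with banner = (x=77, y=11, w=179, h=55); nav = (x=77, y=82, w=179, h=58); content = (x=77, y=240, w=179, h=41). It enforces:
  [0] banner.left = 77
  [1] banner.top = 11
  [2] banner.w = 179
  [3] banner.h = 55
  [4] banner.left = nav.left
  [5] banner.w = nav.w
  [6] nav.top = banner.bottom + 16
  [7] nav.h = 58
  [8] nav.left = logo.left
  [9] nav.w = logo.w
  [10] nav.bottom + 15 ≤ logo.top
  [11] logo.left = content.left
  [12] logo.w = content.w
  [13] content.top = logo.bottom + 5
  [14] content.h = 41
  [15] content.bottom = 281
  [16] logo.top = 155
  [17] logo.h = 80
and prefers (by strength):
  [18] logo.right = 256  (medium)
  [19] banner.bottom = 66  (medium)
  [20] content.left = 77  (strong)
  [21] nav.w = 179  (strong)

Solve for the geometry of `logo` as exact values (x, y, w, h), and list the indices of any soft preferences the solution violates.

1. logo.x = 77  [nav.left = logo.left]
2. logo.w = 179  [nav.w = logo.w]
3. logo.y = 155  [logo.top = 155]
4. logo.h = 80  [logo.h = 80]

logo = (x=77, y=155, w=179, h=80)
violated soft preferences: none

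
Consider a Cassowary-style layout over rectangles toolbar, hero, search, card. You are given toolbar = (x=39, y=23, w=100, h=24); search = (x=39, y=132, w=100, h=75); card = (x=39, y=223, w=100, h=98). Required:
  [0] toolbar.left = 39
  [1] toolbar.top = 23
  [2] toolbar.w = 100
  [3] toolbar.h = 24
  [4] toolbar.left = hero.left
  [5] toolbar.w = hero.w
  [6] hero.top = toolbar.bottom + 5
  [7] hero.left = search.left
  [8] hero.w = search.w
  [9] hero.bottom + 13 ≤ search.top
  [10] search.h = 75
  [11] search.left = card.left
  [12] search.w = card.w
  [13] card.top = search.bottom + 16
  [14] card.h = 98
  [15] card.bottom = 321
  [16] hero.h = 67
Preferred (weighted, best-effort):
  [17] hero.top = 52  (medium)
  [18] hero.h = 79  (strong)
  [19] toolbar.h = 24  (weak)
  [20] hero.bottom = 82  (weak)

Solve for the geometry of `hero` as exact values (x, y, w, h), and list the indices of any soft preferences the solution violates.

1. hero.x = 39  [toolbar.left = hero.left]
2. hero.w = 100  [toolbar.w = hero.w]
3. hero.y = 52  [hero.top = toolbar.bottom + 5]
4. hero.h = 67  [hero.h = 67]

hero = (x=39, y=52, w=100, h=67)
violated soft preferences: 18, 20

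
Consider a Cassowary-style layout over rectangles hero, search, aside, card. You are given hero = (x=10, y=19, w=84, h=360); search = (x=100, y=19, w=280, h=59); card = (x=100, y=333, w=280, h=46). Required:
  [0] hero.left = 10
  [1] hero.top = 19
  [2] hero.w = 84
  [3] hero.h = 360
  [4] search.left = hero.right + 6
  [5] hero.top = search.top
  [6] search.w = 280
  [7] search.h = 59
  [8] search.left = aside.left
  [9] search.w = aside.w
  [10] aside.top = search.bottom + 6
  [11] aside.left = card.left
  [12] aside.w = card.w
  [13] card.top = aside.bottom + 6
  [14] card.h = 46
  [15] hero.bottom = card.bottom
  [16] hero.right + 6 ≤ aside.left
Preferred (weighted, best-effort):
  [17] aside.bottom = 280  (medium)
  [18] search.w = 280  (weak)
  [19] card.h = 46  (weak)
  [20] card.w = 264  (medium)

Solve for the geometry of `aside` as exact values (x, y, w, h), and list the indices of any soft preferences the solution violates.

aside = (x=100, y=84, w=280, h=243)
violated soft preferences: 17, 20

1. aside.x = 100  [search.left = aside.left]
2. aside.w = 280  [search.w = aside.w]
3. aside.y = 84  [aside.top = search.bottom + 6]
4. aside.h = 243  [card.top = aside.bottom + 6]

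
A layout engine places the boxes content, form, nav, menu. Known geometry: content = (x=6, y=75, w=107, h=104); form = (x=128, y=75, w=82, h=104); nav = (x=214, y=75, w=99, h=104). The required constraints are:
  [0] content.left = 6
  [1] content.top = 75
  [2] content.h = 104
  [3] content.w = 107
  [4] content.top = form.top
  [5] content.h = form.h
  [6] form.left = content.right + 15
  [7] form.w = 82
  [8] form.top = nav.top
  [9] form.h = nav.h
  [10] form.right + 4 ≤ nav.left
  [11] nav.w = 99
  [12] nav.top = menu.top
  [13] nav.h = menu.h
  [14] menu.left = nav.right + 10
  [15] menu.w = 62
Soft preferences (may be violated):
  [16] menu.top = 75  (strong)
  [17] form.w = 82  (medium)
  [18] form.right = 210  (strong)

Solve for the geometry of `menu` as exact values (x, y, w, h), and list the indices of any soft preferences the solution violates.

menu = (x=323, y=75, w=62, h=104)
violated soft preferences: none

1. menu.y = 75  [nav.top = menu.top]
2. menu.h = 104  [nav.h = menu.h]
3. menu.x = 323  [menu.left = nav.right + 10]
4. menu.w = 62  [menu.w = 62]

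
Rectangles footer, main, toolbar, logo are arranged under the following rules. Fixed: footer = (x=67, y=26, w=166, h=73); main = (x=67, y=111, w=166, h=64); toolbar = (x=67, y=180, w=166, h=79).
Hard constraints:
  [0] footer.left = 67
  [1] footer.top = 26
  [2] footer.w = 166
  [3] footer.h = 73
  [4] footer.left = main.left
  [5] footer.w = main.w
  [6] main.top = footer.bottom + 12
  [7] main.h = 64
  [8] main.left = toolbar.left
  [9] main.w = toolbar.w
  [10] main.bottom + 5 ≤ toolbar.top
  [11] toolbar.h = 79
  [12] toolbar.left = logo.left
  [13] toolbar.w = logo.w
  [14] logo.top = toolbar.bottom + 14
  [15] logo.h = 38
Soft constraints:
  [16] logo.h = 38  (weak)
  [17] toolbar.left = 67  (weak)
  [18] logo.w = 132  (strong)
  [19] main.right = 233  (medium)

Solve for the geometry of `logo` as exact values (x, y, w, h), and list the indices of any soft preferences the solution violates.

logo = (x=67, y=273, w=166, h=38)
violated soft preferences: 18

1. logo.x = 67  [toolbar.left = logo.left]
2. logo.w = 166  [toolbar.w = logo.w]
3. logo.y = 273  [logo.top = toolbar.bottom + 14]
4. logo.h = 38  [logo.h = 38]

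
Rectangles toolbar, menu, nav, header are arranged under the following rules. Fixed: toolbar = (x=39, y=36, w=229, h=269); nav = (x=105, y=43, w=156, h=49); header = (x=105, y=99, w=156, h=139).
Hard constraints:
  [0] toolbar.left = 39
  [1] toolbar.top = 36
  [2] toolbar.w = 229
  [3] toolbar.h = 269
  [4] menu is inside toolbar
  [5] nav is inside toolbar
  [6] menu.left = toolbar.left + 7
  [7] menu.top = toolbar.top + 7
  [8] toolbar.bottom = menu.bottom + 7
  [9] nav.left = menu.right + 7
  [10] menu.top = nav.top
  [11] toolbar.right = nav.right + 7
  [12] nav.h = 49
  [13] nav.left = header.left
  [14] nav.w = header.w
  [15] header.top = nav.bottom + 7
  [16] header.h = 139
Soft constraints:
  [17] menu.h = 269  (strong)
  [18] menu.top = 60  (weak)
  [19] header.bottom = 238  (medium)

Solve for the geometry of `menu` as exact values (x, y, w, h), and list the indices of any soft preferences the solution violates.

1. menu.x = 46  [menu.left = toolbar.left + 7]
2. menu.y = 43  [menu.top = toolbar.top + 7]
3. menu.h = 255  [toolbar.bottom = menu.bottom + 7]
4. menu.w = 52  [nav.left = menu.right + 7]

menu = (x=46, y=43, w=52, h=255)
violated soft preferences: 17, 18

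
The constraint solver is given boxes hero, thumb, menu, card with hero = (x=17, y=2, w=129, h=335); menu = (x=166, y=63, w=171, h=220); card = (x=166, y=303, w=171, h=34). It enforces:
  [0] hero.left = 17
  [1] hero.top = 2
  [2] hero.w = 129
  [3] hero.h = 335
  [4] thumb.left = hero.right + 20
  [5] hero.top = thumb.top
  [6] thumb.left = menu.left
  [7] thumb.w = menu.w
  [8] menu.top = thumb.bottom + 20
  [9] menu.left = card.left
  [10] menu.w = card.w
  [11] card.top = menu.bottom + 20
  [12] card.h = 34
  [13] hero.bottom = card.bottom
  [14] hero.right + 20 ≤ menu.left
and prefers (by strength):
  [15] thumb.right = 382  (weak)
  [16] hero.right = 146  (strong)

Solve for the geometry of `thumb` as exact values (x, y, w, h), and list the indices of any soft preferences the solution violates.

1. thumb.x = 166  [thumb.left = hero.right + 20]
2. thumb.y = 2  [hero.top = thumb.top]
3. thumb.w = 171  [thumb.w = menu.w]
4. thumb.h = 41  [menu.top = thumb.bottom + 20]

thumb = (x=166, y=2, w=171, h=41)
violated soft preferences: 15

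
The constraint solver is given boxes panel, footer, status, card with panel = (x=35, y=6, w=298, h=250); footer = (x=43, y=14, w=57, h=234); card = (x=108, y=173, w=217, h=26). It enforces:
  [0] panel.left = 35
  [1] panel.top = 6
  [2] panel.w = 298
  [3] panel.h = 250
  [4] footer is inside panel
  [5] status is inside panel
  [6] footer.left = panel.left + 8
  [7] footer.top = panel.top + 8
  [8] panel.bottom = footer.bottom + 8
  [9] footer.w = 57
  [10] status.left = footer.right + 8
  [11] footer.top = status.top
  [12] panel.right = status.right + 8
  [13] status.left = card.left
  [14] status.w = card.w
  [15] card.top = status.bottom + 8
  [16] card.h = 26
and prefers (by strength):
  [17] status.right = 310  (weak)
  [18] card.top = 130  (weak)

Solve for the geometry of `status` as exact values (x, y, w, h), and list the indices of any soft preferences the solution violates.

status = (x=108, y=14, w=217, h=151)
violated soft preferences: 17, 18

1. status.x = 108  [status.left = footer.right + 8]
2. status.y = 14  [footer.top = status.top]
3. status.w = 217  [panel.right = status.right + 8]
4. status.h = 151  [card.top = status.bottom + 8]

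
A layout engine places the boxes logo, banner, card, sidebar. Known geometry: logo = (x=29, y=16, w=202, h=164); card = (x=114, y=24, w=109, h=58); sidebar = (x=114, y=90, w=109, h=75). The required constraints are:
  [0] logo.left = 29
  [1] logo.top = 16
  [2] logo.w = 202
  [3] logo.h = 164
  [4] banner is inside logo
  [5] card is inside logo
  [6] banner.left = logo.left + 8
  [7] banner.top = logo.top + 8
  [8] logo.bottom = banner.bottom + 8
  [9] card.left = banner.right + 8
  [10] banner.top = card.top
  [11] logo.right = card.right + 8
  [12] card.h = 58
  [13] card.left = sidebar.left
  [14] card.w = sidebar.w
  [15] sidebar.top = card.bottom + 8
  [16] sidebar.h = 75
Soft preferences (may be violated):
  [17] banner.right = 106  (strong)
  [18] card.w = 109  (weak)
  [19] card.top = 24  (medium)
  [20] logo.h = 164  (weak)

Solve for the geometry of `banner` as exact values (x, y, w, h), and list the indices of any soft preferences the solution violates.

1. banner.x = 37  [banner.left = logo.left + 8]
2. banner.y = 24  [banner.top = logo.top + 8]
3. banner.h = 148  [logo.bottom = banner.bottom + 8]
4. banner.w = 69  [card.left = banner.right + 8]

banner = (x=37, y=24, w=69, h=148)
violated soft preferences: none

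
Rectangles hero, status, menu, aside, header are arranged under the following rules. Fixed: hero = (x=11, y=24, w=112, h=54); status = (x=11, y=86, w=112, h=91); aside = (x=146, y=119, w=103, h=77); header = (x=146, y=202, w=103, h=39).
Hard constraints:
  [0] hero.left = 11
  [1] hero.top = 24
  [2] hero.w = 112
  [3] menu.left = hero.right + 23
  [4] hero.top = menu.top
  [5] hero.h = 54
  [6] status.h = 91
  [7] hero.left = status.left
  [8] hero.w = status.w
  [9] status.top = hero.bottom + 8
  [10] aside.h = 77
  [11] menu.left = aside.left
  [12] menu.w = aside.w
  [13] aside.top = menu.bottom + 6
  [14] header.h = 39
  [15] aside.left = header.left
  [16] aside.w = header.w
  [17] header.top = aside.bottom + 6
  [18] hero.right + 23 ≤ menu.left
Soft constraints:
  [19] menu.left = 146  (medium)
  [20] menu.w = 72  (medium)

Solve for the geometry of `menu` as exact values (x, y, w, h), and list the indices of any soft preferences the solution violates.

menu = (x=146, y=24, w=103, h=89)
violated soft preferences: 20

1. menu.x = 146  [menu.left = hero.right + 23]
2. menu.y = 24  [hero.top = menu.top]
3. menu.w = 103  [menu.w = aside.w]
4. menu.h = 89  [aside.top = menu.bottom + 6]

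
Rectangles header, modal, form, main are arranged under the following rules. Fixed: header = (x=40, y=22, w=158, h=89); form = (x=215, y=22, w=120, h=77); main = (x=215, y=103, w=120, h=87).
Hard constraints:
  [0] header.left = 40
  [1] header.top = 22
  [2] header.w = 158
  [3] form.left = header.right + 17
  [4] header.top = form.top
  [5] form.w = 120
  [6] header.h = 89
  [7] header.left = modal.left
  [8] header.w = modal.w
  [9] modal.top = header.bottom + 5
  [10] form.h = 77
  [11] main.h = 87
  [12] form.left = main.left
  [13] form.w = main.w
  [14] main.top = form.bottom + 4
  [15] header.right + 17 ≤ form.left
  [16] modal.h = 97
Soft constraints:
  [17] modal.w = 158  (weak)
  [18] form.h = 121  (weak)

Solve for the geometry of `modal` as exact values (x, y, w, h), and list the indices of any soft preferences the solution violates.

1. modal.x = 40  [header.left = modal.left]
2. modal.w = 158  [header.w = modal.w]
3. modal.y = 116  [modal.top = header.bottom + 5]
4. modal.h = 97  [modal.h = 97]

modal = (x=40, y=116, w=158, h=97)
violated soft preferences: 18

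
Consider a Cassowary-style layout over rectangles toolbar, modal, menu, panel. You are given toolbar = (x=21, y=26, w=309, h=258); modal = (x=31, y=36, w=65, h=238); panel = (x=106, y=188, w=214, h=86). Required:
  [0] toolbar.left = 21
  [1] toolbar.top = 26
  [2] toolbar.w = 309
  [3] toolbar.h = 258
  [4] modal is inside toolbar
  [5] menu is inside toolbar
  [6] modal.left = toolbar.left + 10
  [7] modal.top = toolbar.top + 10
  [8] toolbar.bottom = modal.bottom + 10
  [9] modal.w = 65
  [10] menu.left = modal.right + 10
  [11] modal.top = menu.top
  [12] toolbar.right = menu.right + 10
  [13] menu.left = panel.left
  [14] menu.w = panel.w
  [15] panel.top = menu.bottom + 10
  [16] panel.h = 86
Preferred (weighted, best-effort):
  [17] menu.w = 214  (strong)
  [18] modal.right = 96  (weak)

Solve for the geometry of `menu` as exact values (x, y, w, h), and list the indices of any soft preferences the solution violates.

1. menu.x = 106  [menu.left = modal.right + 10]
2. menu.y = 36  [modal.top = menu.top]
3. menu.w = 214  [toolbar.right = menu.right + 10]
4. menu.h = 142  [panel.top = menu.bottom + 10]

menu = (x=106, y=36, w=214, h=142)
violated soft preferences: none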